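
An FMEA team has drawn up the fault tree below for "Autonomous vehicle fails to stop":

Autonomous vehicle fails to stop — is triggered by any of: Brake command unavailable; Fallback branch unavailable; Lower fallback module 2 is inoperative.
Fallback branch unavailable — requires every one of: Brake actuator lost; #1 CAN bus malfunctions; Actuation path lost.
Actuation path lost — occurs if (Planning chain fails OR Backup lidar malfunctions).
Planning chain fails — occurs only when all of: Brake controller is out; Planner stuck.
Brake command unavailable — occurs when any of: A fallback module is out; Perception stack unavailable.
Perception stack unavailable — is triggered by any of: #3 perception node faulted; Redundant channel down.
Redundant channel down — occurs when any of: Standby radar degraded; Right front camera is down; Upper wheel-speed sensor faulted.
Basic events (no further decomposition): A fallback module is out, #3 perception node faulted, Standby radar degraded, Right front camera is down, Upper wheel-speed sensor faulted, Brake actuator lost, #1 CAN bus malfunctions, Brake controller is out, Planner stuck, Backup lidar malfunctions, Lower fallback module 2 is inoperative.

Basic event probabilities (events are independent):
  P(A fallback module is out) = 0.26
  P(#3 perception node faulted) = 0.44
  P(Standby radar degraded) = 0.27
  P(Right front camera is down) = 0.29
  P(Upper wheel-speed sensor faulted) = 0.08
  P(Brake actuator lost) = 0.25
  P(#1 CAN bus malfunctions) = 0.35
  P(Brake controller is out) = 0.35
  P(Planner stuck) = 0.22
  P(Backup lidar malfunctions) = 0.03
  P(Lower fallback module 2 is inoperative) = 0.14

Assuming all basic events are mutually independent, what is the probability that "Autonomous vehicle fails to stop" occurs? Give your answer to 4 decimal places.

P(Redundant channel down) [OR] = 1 − (1−0.27) × (1−0.29) × (1−0.08) = 0.523164
P(Perception stack unavailable) [OR] = 1 − (1−0.44) × (1−0.523164) = 0.732972
P(Brake command unavailable) [OR] = 1 − (1−0.26) × (1−0.732972) = 0.802399
P(Planning chain fails) [AND] = 0.35 × 0.22 = 0.077000
P(Actuation path lost) [OR] = 1 − (1−0.077000) × (1−0.03) = 0.104690
P(Fallback branch unavailable) [AND] = 0.25 × 0.35 × 0.104690 = 0.009160
P(Autonomous vehicle fails to stop) [OR] = 1 − (1−0.802399) × (1−0.009160) × (1−0.14) = 0.831620
Rounded to 4 decimal places: P(Autonomous vehicle fails to stop) ≈ 0.8316.

0.8316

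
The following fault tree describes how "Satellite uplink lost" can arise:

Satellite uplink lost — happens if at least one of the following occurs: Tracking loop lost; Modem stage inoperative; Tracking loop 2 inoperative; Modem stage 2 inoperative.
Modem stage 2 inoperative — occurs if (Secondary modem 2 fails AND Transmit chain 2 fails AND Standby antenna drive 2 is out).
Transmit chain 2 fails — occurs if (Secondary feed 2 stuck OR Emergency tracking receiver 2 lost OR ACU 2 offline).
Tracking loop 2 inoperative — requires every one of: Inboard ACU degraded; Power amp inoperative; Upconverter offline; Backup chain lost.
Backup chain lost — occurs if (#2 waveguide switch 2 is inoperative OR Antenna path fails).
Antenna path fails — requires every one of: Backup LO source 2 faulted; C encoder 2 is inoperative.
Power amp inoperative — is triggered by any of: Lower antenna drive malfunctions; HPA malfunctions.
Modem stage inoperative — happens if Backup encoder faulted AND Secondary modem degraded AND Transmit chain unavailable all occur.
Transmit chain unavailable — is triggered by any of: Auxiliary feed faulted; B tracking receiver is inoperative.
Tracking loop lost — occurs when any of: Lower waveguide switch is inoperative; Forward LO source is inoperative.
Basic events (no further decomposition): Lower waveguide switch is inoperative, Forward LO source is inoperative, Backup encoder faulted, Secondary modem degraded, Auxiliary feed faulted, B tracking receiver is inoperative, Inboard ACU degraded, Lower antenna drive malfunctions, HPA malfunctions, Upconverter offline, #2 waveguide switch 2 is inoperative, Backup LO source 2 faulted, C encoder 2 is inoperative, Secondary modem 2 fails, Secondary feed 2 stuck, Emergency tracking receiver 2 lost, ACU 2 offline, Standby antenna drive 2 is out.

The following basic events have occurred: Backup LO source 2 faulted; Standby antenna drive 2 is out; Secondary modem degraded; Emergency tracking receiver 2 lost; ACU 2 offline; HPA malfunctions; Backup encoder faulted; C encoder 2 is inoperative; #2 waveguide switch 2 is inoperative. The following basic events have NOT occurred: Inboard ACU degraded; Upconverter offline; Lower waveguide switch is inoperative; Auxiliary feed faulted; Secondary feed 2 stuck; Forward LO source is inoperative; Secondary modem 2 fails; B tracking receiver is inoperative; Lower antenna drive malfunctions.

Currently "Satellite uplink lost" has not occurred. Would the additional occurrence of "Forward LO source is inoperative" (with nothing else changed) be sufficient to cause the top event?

Counterfactual: set "Forward LO source is inoperative" to occurred.
Tracking loop lost [OR]: Lower waveguide switch is inoperative=not, Forward LO source is inoperative=occurs → at least one input occurs → occurs.
Transmit chain unavailable [OR]: Auxiliary feed faulted=not, B tracking receiver is inoperative=not → no input occurs → does not occur.
Modem stage inoperative [AND]: Backup encoder faulted=occurs, Secondary modem degraded=occurs, Transmit chain unavailable=not → not all inputs occur → does not occur.
Power amp inoperative [OR]: Lower antenna drive malfunctions=not, HPA malfunctions=occurs → at least one input occurs → occurs.
Antenna path fails [AND]: Backup LO source 2 faulted=occurs, C encoder 2 is inoperative=occurs → all inputs occur → occurs.
Backup chain lost [OR]: #2 waveguide switch 2 is inoperative=occurs, Antenna path fails=occurs → at least one input occurs → occurs.
Tracking loop 2 inoperative [AND]: Inboard ACU degraded=not, Power amp inoperative=occurs, Upconverter offline=not, Backup chain lost=occurs → not all inputs occur → does not occur.
Transmit chain 2 fails [OR]: Secondary feed 2 stuck=not, Emergency tracking receiver 2 lost=occurs, ACU 2 offline=occurs → at least one input occurs → occurs.
Modem stage 2 inoperative [AND]: Secondary modem 2 fails=not, Transmit chain 2 fails=occurs, Standby antenna drive 2 is out=occurs → not all inputs occur → does not occur.
Satellite uplink lost [OR]: Tracking loop lost=occurs, Modem stage inoperative=not, Tracking loop 2 inoperative=not, Modem stage 2 inoperative=not → at least one input occurs → occurs.

Yes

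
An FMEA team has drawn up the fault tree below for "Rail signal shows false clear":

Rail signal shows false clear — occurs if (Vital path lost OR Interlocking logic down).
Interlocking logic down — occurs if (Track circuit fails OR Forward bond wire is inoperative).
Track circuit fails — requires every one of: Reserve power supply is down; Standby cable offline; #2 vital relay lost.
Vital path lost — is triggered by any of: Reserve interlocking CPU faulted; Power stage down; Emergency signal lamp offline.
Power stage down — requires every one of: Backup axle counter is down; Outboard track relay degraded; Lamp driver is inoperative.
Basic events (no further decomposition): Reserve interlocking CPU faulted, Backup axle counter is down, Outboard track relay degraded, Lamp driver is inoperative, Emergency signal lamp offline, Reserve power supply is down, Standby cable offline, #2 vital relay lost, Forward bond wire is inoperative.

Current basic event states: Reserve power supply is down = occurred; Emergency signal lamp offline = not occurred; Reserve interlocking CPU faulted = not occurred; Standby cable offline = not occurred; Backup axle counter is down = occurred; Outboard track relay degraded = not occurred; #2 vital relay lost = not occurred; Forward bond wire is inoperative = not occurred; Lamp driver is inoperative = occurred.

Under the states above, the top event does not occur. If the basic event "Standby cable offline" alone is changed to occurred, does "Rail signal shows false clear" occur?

Counterfactual: set "Standby cable offline" to occurred.
Power stage down [AND]: Backup axle counter is down=occurs, Outboard track relay degraded=not, Lamp driver is inoperative=occurs → not all inputs occur → does not occur.
Vital path lost [OR]: Reserve interlocking CPU faulted=not, Power stage down=not, Emergency signal lamp offline=not → no input occurs → does not occur.
Track circuit fails [AND]: Reserve power supply is down=occurs, Standby cable offline=occurs, #2 vital relay lost=not → not all inputs occur → does not occur.
Interlocking logic down [OR]: Track circuit fails=not, Forward bond wire is inoperative=not → no input occurs → does not occur.
Rail signal shows false clear [OR]: Vital path lost=not, Interlocking logic down=not → no input occurs → does not occur.

No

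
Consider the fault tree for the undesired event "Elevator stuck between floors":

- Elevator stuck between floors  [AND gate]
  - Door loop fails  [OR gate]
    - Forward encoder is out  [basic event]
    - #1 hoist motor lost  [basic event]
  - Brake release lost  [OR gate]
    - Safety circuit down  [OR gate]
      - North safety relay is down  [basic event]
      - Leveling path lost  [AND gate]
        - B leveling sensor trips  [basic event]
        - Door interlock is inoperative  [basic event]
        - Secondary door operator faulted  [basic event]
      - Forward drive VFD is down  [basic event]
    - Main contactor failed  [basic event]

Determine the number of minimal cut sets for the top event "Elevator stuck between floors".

Door loop fails [OR]: union of children's cut sets → 2 cut set(s).
Leveling path lost [AND]: one cut set from each child combined → 1 × 1 × 1 = 1 cut set(s).
Safety circuit down [OR]: union of children's cut sets → 3 cut set(s).
Brake release lost [OR]: union of children's cut sets → 4 cut set(s).
Elevator stuck between floors [AND]: one cut set from each child combined → 2 × 4 = 8 cut set(s).
Minimal cut sets: {Forward encoder is out, North safety relay is down}; {B leveling sensor trips, Door interlock is inoperative, Forward encoder is out, Secondary door operator faulted}; {Forward drive VFD is down, Forward encoder is out}; {Forward encoder is out, Main contactor failed}; {#1 hoist motor lost, North safety relay is down}; {#1 hoist motor lost, B leveling sensor trips, Door interlock is inoperative, Secondary door operator faulted}; {#1 hoist motor lost, Forward drive VFD is down}; {#1 hoist motor lost, Main contactor failed}.

8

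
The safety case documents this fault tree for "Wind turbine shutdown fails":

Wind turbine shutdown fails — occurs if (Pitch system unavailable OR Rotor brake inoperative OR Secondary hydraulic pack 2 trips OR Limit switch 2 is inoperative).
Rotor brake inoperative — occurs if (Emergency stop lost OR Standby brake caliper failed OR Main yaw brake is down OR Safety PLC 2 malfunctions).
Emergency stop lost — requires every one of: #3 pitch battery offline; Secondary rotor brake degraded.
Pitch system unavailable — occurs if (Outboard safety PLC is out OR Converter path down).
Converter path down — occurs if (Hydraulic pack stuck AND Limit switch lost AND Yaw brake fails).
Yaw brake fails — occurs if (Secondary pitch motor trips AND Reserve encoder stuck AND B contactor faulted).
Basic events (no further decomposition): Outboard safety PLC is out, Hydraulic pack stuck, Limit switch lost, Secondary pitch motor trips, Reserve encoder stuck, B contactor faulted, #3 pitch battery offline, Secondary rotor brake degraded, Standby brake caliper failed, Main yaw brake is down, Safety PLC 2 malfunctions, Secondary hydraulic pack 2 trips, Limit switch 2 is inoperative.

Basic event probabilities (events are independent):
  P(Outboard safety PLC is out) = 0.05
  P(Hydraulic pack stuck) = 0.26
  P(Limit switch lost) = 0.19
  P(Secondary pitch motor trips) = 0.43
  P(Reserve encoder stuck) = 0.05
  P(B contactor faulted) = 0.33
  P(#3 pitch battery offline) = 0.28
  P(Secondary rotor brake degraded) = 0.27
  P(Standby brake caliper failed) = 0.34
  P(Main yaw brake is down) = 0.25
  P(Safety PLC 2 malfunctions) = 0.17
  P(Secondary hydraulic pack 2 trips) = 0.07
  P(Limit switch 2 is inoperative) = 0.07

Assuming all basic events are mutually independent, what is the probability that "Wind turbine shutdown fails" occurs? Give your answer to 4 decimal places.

0.6881

P(Yaw brake fails) [AND] = 0.43 × 0.05 × 0.33 = 0.007095
P(Converter path down) [AND] = 0.26 × 0.19 × 0.007095 = 0.000350
P(Pitch system unavailable) [OR] = 1 − (1−0.05) × (1−0.000350) = 0.050333
P(Emergency stop lost) [AND] = 0.28 × 0.27 = 0.075600
P(Rotor brake inoperative) [OR] = 1 − (1−0.075600) × (1−0.34) × (1−0.25) × (1−0.17) = 0.620210
P(Wind turbine shutdown fails) [OR] = 1 − (1−0.050333) × (1−0.620210) × (1−0.07) × (1−0.07) = 0.688053
Rounded to 4 decimal places: P(Wind turbine shutdown fails) ≈ 0.6881.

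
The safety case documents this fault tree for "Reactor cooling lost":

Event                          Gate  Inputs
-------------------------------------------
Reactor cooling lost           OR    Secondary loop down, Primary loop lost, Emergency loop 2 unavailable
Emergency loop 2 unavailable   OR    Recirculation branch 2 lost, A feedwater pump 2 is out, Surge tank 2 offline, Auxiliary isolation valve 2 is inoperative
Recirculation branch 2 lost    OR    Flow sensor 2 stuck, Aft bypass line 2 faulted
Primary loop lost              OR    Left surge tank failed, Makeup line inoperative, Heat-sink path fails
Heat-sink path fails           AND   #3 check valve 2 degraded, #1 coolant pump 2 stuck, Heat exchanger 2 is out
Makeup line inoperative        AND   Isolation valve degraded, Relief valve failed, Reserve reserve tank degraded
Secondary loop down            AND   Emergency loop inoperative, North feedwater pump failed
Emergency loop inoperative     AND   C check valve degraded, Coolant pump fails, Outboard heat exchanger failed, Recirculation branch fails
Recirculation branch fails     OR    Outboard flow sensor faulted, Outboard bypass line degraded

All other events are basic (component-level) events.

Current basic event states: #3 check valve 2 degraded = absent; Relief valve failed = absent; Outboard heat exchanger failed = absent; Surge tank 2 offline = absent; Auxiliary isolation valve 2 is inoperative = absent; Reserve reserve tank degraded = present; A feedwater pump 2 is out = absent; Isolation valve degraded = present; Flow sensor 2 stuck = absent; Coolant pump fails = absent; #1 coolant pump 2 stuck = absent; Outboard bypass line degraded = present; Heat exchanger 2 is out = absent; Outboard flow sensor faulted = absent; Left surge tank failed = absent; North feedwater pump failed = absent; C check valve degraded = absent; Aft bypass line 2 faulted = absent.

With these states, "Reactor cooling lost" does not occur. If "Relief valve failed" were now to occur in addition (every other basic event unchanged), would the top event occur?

Yes

Counterfactual: set "Relief valve failed" to occurred.
Recirculation branch fails [OR]: Outboard flow sensor faulted=not, Outboard bypass line degraded=occurs → at least one input occurs → occurs.
Emergency loop inoperative [AND]: C check valve degraded=not, Coolant pump fails=not, Outboard heat exchanger failed=not, Recirculation branch fails=occurs → not all inputs occur → does not occur.
Secondary loop down [AND]: Emergency loop inoperative=not, North feedwater pump failed=not → not all inputs occur → does not occur.
Makeup line inoperative [AND]: Isolation valve degraded=occurs, Relief valve failed=occurs, Reserve reserve tank degraded=occurs → all inputs occur → occurs.
Heat-sink path fails [AND]: #3 check valve 2 degraded=not, #1 coolant pump 2 stuck=not, Heat exchanger 2 is out=not → not all inputs occur → does not occur.
Primary loop lost [OR]: Left surge tank failed=not, Makeup line inoperative=occurs, Heat-sink path fails=not → at least one input occurs → occurs.
Recirculation branch 2 lost [OR]: Flow sensor 2 stuck=not, Aft bypass line 2 faulted=not → no input occurs → does not occur.
Emergency loop 2 unavailable [OR]: Recirculation branch 2 lost=not, A feedwater pump 2 is out=not, Surge tank 2 offline=not, Auxiliary isolation valve 2 is inoperative=not → no input occurs → does not occur.
Reactor cooling lost [OR]: Secondary loop down=not, Primary loop lost=occurs, Emergency loop 2 unavailable=not → at least one input occurs → occurs.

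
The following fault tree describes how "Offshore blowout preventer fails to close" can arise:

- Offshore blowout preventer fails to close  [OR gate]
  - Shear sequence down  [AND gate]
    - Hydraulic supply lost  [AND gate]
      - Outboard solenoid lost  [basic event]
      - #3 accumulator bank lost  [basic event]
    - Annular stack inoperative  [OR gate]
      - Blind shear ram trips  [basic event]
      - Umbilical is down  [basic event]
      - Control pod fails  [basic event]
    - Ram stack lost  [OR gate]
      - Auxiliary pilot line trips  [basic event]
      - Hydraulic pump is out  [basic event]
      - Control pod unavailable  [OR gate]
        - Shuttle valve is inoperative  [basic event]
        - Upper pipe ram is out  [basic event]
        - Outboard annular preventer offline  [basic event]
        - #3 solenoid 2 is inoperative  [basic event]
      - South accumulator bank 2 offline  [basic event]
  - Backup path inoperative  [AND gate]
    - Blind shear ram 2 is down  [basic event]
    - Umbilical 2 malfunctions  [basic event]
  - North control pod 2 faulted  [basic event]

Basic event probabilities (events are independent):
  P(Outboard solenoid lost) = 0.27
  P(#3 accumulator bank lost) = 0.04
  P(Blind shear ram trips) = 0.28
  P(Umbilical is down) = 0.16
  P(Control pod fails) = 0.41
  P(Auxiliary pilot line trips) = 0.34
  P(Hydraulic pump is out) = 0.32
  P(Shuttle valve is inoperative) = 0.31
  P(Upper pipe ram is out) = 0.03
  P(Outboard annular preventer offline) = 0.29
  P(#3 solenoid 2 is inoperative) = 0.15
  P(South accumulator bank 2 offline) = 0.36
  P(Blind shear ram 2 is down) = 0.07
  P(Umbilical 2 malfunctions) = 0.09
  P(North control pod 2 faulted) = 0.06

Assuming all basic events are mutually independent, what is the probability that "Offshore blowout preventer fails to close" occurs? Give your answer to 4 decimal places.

0.0717

P(Hydraulic supply lost) [AND] = 0.27 × 0.04 = 0.010800
P(Annular stack inoperative) [OR] = 1 − (1−0.28) × (1−0.16) × (1−0.41) = 0.643168
P(Control pod unavailable) [OR] = 1 − (1−0.31) × (1−0.03) × (1−0.29) × (1−0.15) = 0.596077
P(Ram stack lost) [OR] = 1 − (1−0.34) × (1−0.32) × (1−0.596077) × (1−0.36) = 0.883980
P(Shear sequence down) [AND] = 0.010800 × 0.643168 × 0.883980 = 0.006140
P(Backup path inoperative) [AND] = 0.07 × 0.09 = 0.006300
P(Offshore blowout preventer fails to close) [OR] = 1 − (1−0.006140) × (1−0.006300) × (1−0.06) = 0.071657
Rounded to 4 decimal places: P(Offshore blowout preventer fails to close) ≈ 0.0717.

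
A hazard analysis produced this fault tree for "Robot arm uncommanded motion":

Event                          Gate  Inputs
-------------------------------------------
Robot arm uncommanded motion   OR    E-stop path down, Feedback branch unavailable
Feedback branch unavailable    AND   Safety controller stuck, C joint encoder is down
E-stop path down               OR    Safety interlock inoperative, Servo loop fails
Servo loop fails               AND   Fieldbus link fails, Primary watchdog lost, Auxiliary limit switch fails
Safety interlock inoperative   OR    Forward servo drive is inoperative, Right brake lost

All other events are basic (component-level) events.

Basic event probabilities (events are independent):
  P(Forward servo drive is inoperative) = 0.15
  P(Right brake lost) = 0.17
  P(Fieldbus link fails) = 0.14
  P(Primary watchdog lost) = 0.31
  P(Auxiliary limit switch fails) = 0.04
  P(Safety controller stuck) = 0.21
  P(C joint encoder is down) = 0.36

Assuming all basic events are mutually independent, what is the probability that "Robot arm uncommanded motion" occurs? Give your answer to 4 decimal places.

0.3490

P(Safety interlock inoperative) [OR] = 1 − (1−0.15) × (1−0.17) = 0.294500
P(Servo loop fails) [AND] = 0.14 × 0.31 × 0.04 = 0.001736
P(E-stop path down) [OR] = 1 − (1−0.294500) × (1−0.001736) = 0.295725
P(Feedback branch unavailable) [AND] = 0.21 × 0.36 = 0.075600
P(Robot arm uncommanded motion) [OR] = 1 − (1−0.295725) × (1−0.075600) = 0.348968
Rounded to 4 decimal places: P(Robot arm uncommanded motion) ≈ 0.3490.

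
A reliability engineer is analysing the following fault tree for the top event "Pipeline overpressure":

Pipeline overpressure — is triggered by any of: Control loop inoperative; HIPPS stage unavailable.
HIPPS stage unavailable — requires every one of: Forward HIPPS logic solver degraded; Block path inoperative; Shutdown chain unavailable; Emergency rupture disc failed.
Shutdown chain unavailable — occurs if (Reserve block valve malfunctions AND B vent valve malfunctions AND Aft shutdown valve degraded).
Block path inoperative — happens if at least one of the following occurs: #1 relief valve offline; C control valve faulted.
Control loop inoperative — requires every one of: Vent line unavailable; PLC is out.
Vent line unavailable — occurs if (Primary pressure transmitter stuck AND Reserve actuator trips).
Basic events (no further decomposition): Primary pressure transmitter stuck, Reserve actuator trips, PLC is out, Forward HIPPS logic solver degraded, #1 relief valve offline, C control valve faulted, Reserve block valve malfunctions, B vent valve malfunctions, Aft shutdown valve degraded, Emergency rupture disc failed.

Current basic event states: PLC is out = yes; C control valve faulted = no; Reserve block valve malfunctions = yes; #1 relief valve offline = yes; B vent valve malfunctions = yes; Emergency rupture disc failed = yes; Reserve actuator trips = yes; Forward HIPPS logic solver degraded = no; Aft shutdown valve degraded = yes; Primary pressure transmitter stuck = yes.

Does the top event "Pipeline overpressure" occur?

Vent line unavailable [AND]: Primary pressure transmitter stuck=occurs, Reserve actuator trips=occurs → all inputs occur → occurs.
Control loop inoperative [AND]: Vent line unavailable=occurs, PLC is out=occurs → all inputs occur → occurs.
Block path inoperative [OR]: #1 relief valve offline=occurs, C control valve faulted=not → at least one input occurs → occurs.
Shutdown chain unavailable [AND]: Reserve block valve malfunctions=occurs, B vent valve malfunctions=occurs, Aft shutdown valve degraded=occurs → all inputs occur → occurs.
HIPPS stage unavailable [AND]: Forward HIPPS logic solver degraded=not, Block path inoperative=occurs, Shutdown chain unavailable=occurs, Emergency rupture disc failed=occurs → not all inputs occur → does not occur.
Pipeline overpressure [OR]: Control loop inoperative=occurs, HIPPS stage unavailable=not → at least one input occurs → occurs.

Yes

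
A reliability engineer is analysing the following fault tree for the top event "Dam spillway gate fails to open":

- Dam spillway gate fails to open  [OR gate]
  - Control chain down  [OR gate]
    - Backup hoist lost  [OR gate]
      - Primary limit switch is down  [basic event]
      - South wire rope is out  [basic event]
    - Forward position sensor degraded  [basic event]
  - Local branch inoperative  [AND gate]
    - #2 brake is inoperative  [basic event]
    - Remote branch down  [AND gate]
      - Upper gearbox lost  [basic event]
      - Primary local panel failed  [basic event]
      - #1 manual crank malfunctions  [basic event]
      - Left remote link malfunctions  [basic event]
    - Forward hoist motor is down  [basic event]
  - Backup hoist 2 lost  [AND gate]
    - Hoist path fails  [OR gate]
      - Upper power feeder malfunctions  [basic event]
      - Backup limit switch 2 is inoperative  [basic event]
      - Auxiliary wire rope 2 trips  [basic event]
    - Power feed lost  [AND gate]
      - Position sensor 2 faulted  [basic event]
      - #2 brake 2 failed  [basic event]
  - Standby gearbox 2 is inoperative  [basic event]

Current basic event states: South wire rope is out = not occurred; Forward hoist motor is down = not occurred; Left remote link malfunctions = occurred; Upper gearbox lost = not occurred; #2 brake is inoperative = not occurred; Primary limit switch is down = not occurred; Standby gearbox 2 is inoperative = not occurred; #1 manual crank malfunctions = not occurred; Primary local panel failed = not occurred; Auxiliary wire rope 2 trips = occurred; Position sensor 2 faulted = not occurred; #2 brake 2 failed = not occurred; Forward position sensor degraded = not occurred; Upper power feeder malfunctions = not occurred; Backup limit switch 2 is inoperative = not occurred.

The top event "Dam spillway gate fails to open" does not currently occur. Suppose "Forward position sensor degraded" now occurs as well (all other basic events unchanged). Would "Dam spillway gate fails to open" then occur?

Yes

Counterfactual: set "Forward position sensor degraded" to occurred.
Backup hoist lost [OR]: Primary limit switch is down=not, South wire rope is out=not → no input occurs → does not occur.
Control chain down [OR]: Backup hoist lost=not, Forward position sensor degraded=occurs → at least one input occurs → occurs.
Remote branch down [AND]: Upper gearbox lost=not, Primary local panel failed=not, #1 manual crank malfunctions=not, Left remote link malfunctions=occurs → not all inputs occur → does not occur.
Local branch inoperative [AND]: #2 brake is inoperative=not, Remote branch down=not, Forward hoist motor is down=not → not all inputs occur → does not occur.
Hoist path fails [OR]: Upper power feeder malfunctions=not, Backup limit switch 2 is inoperative=not, Auxiliary wire rope 2 trips=occurs → at least one input occurs → occurs.
Power feed lost [AND]: Position sensor 2 faulted=not, #2 brake 2 failed=not → not all inputs occur → does not occur.
Backup hoist 2 lost [AND]: Hoist path fails=occurs, Power feed lost=not → not all inputs occur → does not occur.
Dam spillway gate fails to open [OR]: Control chain down=occurs, Local branch inoperative=not, Backup hoist 2 lost=not, Standby gearbox 2 is inoperative=not → at least one input occurs → occurs.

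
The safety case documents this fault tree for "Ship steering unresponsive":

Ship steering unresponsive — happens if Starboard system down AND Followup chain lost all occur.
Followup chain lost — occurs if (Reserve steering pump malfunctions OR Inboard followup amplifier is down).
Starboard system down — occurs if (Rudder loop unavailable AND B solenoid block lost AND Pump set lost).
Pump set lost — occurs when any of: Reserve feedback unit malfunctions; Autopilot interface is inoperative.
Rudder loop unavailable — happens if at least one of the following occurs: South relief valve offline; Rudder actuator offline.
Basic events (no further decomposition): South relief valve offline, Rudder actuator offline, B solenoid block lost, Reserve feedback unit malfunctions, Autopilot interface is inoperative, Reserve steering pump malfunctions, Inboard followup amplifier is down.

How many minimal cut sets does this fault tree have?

Rudder loop unavailable [OR]: union of children's cut sets → 2 cut set(s).
Pump set lost [OR]: union of children's cut sets → 2 cut set(s).
Starboard system down [AND]: one cut set from each child combined → 2 × 1 × 2 = 4 cut set(s).
Followup chain lost [OR]: union of children's cut sets → 2 cut set(s).
Ship steering unresponsive [AND]: one cut set from each child combined → 4 × 2 = 8 cut set(s).
Minimal cut sets: {B solenoid block lost, Reserve feedback unit malfunctions, Reserve steering pump malfunctions, South relief valve offline}; {B solenoid block lost, Inboard followup amplifier is down, Reserve feedback unit malfunctions, South relief valve offline}; {Autopilot interface is inoperative, B solenoid block lost, Reserve steering pump malfunctions, South relief valve offline}; {Autopilot interface is inoperative, B solenoid block lost, Inboard followup amplifier is down, South relief valve offline}; {B solenoid block lost, Reserve feedback unit malfunctions, Reserve steering pump malfunctions, Rudder actuator offline}; {B solenoid block lost, Inboard followup amplifier is down, Reserve feedback unit malfunctions, Rudder actuator offline}; {Autopilot interface is inoperative, B solenoid block lost, Reserve steering pump malfunctions, Rudder actuator offline}; {Autopilot interface is inoperative, B solenoid block lost, Inboard followup amplifier is down, Rudder actuator offline}.

8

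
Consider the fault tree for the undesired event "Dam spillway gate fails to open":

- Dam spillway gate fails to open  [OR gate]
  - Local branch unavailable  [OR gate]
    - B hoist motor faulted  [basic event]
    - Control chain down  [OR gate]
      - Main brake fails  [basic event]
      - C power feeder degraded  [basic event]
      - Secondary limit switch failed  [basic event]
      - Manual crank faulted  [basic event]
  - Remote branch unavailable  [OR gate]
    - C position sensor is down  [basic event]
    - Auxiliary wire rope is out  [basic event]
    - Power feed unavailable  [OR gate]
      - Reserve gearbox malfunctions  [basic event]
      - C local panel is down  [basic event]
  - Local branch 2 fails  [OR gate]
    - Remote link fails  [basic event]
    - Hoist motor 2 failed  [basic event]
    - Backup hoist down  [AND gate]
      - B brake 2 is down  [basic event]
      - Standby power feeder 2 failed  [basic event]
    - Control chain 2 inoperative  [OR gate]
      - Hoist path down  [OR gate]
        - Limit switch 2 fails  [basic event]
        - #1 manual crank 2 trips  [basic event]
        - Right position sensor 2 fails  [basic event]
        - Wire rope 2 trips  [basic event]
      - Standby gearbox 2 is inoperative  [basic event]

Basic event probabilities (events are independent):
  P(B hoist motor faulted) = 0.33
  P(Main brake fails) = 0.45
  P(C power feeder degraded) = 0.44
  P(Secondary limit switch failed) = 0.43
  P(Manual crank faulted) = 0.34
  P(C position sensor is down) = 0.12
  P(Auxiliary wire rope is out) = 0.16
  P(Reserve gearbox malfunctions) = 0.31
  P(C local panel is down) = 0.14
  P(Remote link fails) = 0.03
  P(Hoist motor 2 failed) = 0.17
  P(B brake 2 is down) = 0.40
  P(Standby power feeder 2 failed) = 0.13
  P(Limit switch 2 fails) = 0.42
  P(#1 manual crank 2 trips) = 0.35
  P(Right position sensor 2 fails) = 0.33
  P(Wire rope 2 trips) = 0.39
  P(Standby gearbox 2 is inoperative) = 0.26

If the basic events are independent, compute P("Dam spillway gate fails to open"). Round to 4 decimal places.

P(Control chain down) [OR] = 1 − (1−0.45) × (1−0.44) × (1−0.43) × (1−0.34) = 0.884130
P(Local branch unavailable) [OR] = 1 − (1−0.33) × (1−0.884130) = 0.922367
P(Power feed unavailable) [OR] = 1 − (1−0.31) × (1−0.14) = 0.406600
P(Remote branch unavailable) [OR] = 1 − (1−0.12) × (1−0.16) × (1−0.406600) = 0.561359
P(Backup hoist down) [AND] = 0.40 × 0.13 = 0.052000
P(Hoist path down) [OR] = 1 − (1−0.42) × (1−0.35) × (1−0.33) × (1−0.39) = 0.845920
P(Control chain 2 inoperative) [OR] = 1 − (1−0.845920) × (1−0.26) = 0.885981
P(Local branch 2 fails) [OR] = 1 − (1−0.03) × (1−0.17) × (1−0.052000) × (1−0.885981) = 0.912977
P(Dam spillway gate fails to open) [OR] = 1 − (1−0.922367) × (1−0.561359) × (1−0.912977) = 0.997037
Rounded to 4 decimal places: P(Dam spillway gate fails to open) ≈ 0.9970.

0.9970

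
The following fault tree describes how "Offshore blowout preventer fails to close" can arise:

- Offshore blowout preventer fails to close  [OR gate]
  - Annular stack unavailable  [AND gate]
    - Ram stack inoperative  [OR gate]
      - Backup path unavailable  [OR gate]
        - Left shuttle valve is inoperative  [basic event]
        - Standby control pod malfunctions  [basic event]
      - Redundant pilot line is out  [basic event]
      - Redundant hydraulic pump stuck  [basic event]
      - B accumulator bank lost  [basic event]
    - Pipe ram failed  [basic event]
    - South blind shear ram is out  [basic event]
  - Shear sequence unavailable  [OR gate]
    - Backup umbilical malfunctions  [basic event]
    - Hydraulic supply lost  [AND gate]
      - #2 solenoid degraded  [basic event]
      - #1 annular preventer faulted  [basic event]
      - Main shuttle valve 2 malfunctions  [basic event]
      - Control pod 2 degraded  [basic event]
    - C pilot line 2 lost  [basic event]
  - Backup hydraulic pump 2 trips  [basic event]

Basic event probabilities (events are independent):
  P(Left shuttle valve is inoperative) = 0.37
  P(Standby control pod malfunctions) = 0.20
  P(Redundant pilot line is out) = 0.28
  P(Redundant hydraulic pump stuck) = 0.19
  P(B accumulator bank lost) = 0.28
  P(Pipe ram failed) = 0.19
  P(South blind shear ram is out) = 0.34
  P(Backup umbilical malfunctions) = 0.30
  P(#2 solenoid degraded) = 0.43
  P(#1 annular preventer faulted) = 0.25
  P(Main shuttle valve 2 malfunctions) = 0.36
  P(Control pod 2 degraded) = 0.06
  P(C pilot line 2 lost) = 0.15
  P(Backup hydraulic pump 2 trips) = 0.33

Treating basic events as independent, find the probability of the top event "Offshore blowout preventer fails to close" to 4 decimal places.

0.6225

P(Backup path unavailable) [OR] = 1 − (1−0.37) × (1−0.20) = 0.496000
P(Ram stack inoperative) [OR] = 1 − (1−0.496000) × (1−0.28) × (1−0.19) × (1−0.28) = 0.788368
P(Annular stack unavailable) [AND] = 0.788368 × 0.19 × 0.34 = 0.050929
P(Hydraulic supply lost) [AND] = 0.43 × 0.25 × 0.36 × 0.06 = 0.002322
P(Shear sequence unavailable) [OR] = 1 − (1−0.30) × (1−0.002322) × (1−0.15) = 0.406382
P(Offshore blowout preventer fails to close) [OR] = 1 − (1−0.050929) × (1−0.406382) × (1−0.33) = 0.622532
Rounded to 4 decimal places: P(Offshore blowout preventer fails to close) ≈ 0.6225.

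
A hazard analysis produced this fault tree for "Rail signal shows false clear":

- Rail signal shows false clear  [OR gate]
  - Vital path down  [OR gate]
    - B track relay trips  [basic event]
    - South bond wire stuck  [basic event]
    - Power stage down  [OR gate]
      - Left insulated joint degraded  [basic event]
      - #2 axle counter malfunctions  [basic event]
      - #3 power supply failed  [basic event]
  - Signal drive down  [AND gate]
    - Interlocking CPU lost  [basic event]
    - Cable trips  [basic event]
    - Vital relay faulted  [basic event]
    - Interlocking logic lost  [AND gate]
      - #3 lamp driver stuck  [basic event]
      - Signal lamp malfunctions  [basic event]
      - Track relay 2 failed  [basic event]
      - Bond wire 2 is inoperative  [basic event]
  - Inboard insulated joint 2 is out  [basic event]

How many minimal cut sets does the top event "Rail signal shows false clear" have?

Power stage down [OR]: union of children's cut sets → 3 cut set(s).
Vital path down [OR]: union of children's cut sets → 5 cut set(s).
Interlocking logic lost [AND]: one cut set from each child combined → 1 × 1 × 1 × 1 = 1 cut set(s).
Signal drive down [AND]: one cut set from each child combined → 1 × 1 × 1 × 1 = 1 cut set(s).
Rail signal shows false clear [OR]: union of children's cut sets → 7 cut set(s).
Minimal cut sets: {B track relay trips}; {South bond wire stuck}; {Left insulated joint degraded}; {#2 axle counter malfunctions}; {#3 power supply failed}; {#3 lamp driver stuck, Bond wire 2 is inoperative, Cable trips, Interlocking CPU lost, Signal lamp malfunctions, Track relay 2 failed, Vital relay faulted}; {Inboard insulated joint 2 is out}.

7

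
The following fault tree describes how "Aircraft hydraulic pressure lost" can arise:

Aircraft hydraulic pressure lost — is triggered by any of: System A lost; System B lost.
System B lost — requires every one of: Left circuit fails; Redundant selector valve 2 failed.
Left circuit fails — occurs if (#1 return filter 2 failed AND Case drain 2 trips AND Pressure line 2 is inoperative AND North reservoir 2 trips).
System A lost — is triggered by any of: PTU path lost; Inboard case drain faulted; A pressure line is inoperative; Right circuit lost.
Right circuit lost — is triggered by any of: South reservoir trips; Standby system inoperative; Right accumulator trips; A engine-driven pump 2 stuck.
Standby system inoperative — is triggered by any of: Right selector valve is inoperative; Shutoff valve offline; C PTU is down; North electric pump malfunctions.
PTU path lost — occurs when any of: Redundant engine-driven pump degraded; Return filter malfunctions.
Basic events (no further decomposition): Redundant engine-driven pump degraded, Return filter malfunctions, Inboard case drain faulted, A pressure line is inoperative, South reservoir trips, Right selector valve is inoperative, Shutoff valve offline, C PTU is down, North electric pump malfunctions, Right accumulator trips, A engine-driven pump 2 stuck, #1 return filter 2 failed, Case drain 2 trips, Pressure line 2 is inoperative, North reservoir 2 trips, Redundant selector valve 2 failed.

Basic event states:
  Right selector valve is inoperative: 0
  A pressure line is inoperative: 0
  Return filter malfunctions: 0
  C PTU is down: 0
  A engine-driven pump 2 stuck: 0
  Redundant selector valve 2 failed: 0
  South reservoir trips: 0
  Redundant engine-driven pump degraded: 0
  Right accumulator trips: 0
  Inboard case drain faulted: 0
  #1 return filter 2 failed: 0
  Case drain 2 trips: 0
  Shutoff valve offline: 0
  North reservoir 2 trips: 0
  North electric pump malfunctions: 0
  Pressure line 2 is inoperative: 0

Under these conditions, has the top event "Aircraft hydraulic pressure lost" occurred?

PTU path lost [OR]: Redundant engine-driven pump degraded=not, Return filter malfunctions=not → no input occurs → does not occur.
Standby system inoperative [OR]: Right selector valve is inoperative=not, Shutoff valve offline=not, C PTU is down=not, North electric pump malfunctions=not → no input occurs → does not occur.
Right circuit lost [OR]: South reservoir trips=not, Standby system inoperative=not, Right accumulator trips=not, A engine-driven pump 2 stuck=not → no input occurs → does not occur.
System A lost [OR]: PTU path lost=not, Inboard case drain faulted=not, A pressure line is inoperative=not, Right circuit lost=not → no input occurs → does not occur.
Left circuit fails [AND]: #1 return filter 2 failed=not, Case drain 2 trips=not, Pressure line 2 is inoperative=not, North reservoir 2 trips=not → not all inputs occur → does not occur.
System B lost [AND]: Left circuit fails=not, Redundant selector valve 2 failed=not → not all inputs occur → does not occur.
Aircraft hydraulic pressure lost [OR]: System A lost=not, System B lost=not → no input occurs → does not occur.

No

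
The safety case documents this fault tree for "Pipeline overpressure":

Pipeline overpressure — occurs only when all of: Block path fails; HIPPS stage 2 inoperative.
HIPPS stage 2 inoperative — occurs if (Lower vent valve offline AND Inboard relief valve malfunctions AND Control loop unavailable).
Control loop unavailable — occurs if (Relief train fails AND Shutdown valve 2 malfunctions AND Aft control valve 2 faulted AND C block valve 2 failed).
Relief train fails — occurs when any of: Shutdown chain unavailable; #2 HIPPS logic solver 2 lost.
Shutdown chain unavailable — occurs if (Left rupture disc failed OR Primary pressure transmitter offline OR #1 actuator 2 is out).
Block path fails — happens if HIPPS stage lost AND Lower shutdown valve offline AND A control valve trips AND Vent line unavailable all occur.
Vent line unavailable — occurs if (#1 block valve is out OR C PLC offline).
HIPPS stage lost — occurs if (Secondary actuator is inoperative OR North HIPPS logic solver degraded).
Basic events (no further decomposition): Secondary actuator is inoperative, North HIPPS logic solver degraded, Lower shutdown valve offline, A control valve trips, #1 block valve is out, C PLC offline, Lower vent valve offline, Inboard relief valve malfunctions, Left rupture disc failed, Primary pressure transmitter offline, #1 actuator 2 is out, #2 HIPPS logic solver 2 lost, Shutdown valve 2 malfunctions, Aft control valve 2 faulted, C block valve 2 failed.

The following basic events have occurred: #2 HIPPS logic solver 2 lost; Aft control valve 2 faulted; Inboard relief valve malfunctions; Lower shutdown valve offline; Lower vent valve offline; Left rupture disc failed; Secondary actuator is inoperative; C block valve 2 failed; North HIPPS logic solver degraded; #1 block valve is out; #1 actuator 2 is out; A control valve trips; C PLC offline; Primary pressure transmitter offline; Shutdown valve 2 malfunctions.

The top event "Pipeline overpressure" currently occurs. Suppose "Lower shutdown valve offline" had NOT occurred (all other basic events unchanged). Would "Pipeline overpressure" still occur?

Counterfactual: set "Lower shutdown valve offline" to not occurred.
HIPPS stage lost [OR]: Secondary actuator is inoperative=occurs, North HIPPS logic solver degraded=occurs → at least one input occurs → occurs.
Vent line unavailable [OR]: #1 block valve is out=occurs, C PLC offline=occurs → at least one input occurs → occurs.
Block path fails [AND]: HIPPS stage lost=occurs, Lower shutdown valve offline=not, A control valve trips=occurs, Vent line unavailable=occurs → not all inputs occur → does not occur.
Shutdown chain unavailable [OR]: Left rupture disc failed=occurs, Primary pressure transmitter offline=occurs, #1 actuator 2 is out=occurs → at least one input occurs → occurs.
Relief train fails [OR]: Shutdown chain unavailable=occurs, #2 HIPPS logic solver 2 lost=occurs → at least one input occurs → occurs.
Control loop unavailable [AND]: Relief train fails=occurs, Shutdown valve 2 malfunctions=occurs, Aft control valve 2 faulted=occurs, C block valve 2 failed=occurs → all inputs occur → occurs.
HIPPS stage 2 inoperative [AND]: Lower vent valve offline=occurs, Inboard relief valve malfunctions=occurs, Control loop unavailable=occurs → all inputs occur → occurs.
Pipeline overpressure [AND]: Block path fails=not, HIPPS stage 2 inoperative=occurs → not all inputs occur → does not occur.

No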